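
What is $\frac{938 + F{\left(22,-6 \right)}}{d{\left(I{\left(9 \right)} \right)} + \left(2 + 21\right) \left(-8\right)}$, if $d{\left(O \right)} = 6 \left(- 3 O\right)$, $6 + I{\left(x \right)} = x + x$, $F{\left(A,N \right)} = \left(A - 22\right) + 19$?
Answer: $- \frac{957}{400} \approx -2.3925$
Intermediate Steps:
$F{\left(A,N \right)} = -3 + A$ ($F{\left(A,N \right)} = \left(-22 + A\right) + 19 = -3 + A$)
$I{\left(x \right)} = -6 + 2 x$ ($I{\left(x \right)} = -6 + \left(x + x\right) = -6 + 2 x$)
$d{\left(O \right)} = - 18 O$
$\frac{938 + F{\left(22,-6 \right)}}{d{\left(I{\left(9 \right)} \right)} + \left(2 + 21\right) \left(-8\right)} = \frac{938 + \left(-3 + 22\right)}{- 18 \left(-6 + 2 \cdot 9\right) + \left(2 + 21\right) \left(-8\right)} = \frac{938 + 19}{- 18 \left(-6 + 18\right) + 23 \left(-8\right)} = \frac{957}{\left(-18\right) 12 - 184} = \frac{957}{-216 - 184} = \frac{957}{-400} = 957 \left(- \frac{1}{400}\right) = - \frac{957}{400}$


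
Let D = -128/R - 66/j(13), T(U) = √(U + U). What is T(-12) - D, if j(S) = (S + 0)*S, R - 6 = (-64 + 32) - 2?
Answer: -4946/1183 + 2*I*√6 ≈ -4.1809 + 4.899*I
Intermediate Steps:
R = -28 (R = 6 + ((-64 + 32) - 2) = 6 + (-32 - 2) = 6 - 34 = -28)
j(S) = S² (j(S) = S*S = S²)
T(U) = √2*√U (T(U) = √(2*U) = √2*√U)
D = 4946/1183 (D = -128/(-28) - 66/(13²) = -128*(-1/28) - 66/169 = 32/7 - 66*1/169 = 32/7 - 66/169 = 4946/1183 ≈ 4.1809)
T(-12) - D = √2*√(-12) - 1*4946/1183 = √2*(2*I*√3) - 4946/1183 = 2*I*√6 - 4946/1183 = -4946/1183 + 2*I*√6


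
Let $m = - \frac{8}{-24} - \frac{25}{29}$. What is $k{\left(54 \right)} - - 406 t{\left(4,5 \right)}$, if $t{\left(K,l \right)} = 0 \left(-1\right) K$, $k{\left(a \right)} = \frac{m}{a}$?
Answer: $- \frac{23}{2349} \approx -0.0097914$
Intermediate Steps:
$m = - \frac{46}{87}$ ($m = \left(-8\right) \left(- \frac{1}{24}\right) - \frac{25}{29} = \frac{1}{3} - \frac{25}{29} = - \frac{46}{87} \approx -0.52874$)
$k{\left(a \right)} = - \frac{46}{87 a}$
$t{\left(K,l \right)} = 0$ ($t{\left(K,l \right)} = 0 K = 0$)
$k{\left(54 \right)} - - 406 t{\left(4,5 \right)} = - \frac{46}{87 \cdot 54} - \left(-406\right) 0 = \left(- \frac{46}{87}\right) \frac{1}{54} - 0 = - \frac{23}{2349} + 0 = - \frac{23}{2349}$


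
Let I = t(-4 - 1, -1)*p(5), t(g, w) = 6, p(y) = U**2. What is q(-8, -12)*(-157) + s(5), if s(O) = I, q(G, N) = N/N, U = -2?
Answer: -133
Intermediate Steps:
q(G, N) = 1
p(y) = 4 (p(y) = (-2)**2 = 4)
I = 24 (I = 6*4 = 24)
s(O) = 24
q(-8, -12)*(-157) + s(5) = 1*(-157) + 24 = -157 + 24 = -133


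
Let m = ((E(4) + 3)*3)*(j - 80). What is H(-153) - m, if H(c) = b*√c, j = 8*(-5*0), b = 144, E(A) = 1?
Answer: 960 + 432*I*√17 ≈ 960.0 + 1781.2*I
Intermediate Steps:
j = 0 (j = 8*0 = 0)
H(c) = 144*√c
m = -960 (m = ((1 + 3)*3)*(0 - 80) = (4*3)*(-80) = 12*(-80) = -960)
H(-153) - m = 144*√(-153) - 1*(-960) = 144*(3*I*√17) + 960 = 432*I*√17 + 960 = 960 + 432*I*√17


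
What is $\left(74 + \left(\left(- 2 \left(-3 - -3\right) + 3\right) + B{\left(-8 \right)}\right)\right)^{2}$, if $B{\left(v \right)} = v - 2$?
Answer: $4489$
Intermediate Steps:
$B{\left(v \right)} = -2 + v$ ($B{\left(v \right)} = v - 2 = -2 + v$)
$\left(74 + \left(\left(- 2 \left(-3 - -3\right) + 3\right) + B{\left(-8 \right)}\right)\right)^{2} = \left(74 - \left(7 + 2 \left(-3 - -3\right)\right)\right)^{2} = \left(74 - \left(7 + 2 \left(-3 + 3\right)\right)\right)^{2} = \left(74 + \left(\left(\left(-2\right) 0 + 3\right) - 10\right)\right)^{2} = \left(74 + \left(\left(0 + 3\right) - 10\right)\right)^{2} = \left(74 + \left(3 - 10\right)\right)^{2} = \left(74 - 7\right)^{2} = 67^{2} = 4489$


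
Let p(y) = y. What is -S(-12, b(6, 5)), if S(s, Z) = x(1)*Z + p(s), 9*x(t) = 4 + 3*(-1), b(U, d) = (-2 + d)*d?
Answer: 31/3 ≈ 10.333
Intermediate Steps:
b(U, d) = d*(-2 + d)
x(t) = ⅑ (x(t) = (4 + 3*(-1))/9 = (4 - 3)/9 = (⅑)*1 = ⅑)
S(s, Z) = s + Z/9 (S(s, Z) = Z/9 + s = s + Z/9)
-S(-12, b(6, 5)) = -(-12 + (5*(-2 + 5))/9) = -(-12 + (5*3)/9) = -(-12 + (⅑)*15) = -(-12 + 5/3) = -1*(-31/3) = 31/3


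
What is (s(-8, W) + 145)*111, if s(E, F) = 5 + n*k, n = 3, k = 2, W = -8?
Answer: 17316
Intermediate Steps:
s(E, F) = 11 (s(E, F) = 5 + 3*2 = 5 + 6 = 11)
(s(-8, W) + 145)*111 = (11 + 145)*111 = 156*111 = 17316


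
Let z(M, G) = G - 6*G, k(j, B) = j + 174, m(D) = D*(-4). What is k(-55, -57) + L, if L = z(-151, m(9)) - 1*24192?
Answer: -23893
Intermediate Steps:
m(D) = -4*D
k(j, B) = 174 + j
z(M, G) = -5*G
L = -24012 (L = -(-20)*9 - 1*24192 = -5*(-36) - 24192 = 180 - 24192 = -24012)
k(-55, -57) + L = (174 - 55) - 24012 = 119 - 24012 = -23893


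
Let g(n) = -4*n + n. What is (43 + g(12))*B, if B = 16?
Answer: 112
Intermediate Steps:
g(n) = -3*n
(43 + g(12))*B = (43 - 3*12)*16 = (43 - 36)*16 = 7*16 = 112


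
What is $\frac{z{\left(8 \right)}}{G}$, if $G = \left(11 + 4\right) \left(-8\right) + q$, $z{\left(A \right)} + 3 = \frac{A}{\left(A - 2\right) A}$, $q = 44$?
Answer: $\frac{17}{456} \approx 0.037281$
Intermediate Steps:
$z{\left(A \right)} = -3 + \frac{1}{-2 + A}$ ($z{\left(A \right)} = -3 + \frac{A}{\left(A - 2\right) A} = -3 + \frac{A}{\left(-2 + A\right) A} = -3 + \frac{A}{A \left(-2 + A\right)} = -3 + A \frac{1}{A \left(-2 + A\right)} = -3 + \frac{1}{-2 + A}$)
$G = -76$ ($G = \left(11 + 4\right) \left(-8\right) + 44 = 15 \left(-8\right) + 44 = -120 + 44 = -76$)
$\frac{z{\left(8 \right)}}{G} = \frac{\frac{1}{-2 + 8} \left(7 - 24\right)}{-76} = \frac{7 - 24}{6} \left(- \frac{1}{76}\right) = \frac{1}{6} \left(-17\right) \left(- \frac{1}{76}\right) = \left(- \frac{17}{6}\right) \left(- \frac{1}{76}\right) = \frac{17}{456}$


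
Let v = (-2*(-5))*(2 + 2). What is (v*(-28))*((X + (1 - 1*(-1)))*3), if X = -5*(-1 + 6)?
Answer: 77280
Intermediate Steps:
X = -25 (X = -5*5 = -25)
v = 40 (v = 10*4 = 40)
(v*(-28))*((X + (1 - 1*(-1)))*3) = (40*(-28))*((-25 + (1 - 1*(-1)))*3) = -1120*(-25 + (1 + 1))*3 = -1120*(-25 + 2)*3 = -(-25760)*3 = -1120*(-69) = 77280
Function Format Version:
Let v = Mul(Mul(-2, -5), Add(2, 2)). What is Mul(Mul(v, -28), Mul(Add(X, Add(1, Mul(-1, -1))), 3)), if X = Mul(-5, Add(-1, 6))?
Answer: 77280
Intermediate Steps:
X = -25 (X = Mul(-5, 5) = -25)
v = 40 (v = Mul(10, 4) = 40)
Mul(Mul(v, -28), Mul(Add(X, Add(1, Mul(-1, -1))), 3)) = Mul(Mul(40, -28), Mul(Add(-25, Add(1, Mul(-1, -1))), 3)) = Mul(-1120, Mul(Add(-25, Add(1, 1)), 3)) = Mul(-1120, Mul(Add(-25, 2), 3)) = Mul(-1120, Mul(-23, 3)) = Mul(-1120, -69) = 77280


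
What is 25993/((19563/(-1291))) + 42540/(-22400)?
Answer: -37625409061/21910560 ≈ -1717.2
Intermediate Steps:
25993/((19563/(-1291))) + 42540/(-22400) = 25993/((19563*(-1/1291))) + 42540*(-1/22400) = 25993/(-19563/1291) - 2127/1120 = 25993*(-1291/19563) - 2127/1120 = -33556963/19563 - 2127/1120 = -37625409061/21910560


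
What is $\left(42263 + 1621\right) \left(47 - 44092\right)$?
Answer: $-1932870780$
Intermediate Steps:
$\left(42263 + 1621\right) \left(47 - 44092\right) = 43884 \left(-44045\right) = -1932870780$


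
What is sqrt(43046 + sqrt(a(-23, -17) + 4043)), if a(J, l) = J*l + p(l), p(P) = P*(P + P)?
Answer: sqrt(43046 + 2*sqrt(1253)) ≈ 207.65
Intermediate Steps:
p(P) = 2*P**2 (p(P) = P*(2*P) = 2*P**2)
a(J, l) = 2*l**2 + J*l (a(J, l) = J*l + 2*l**2 = 2*l**2 + J*l)
sqrt(43046 + sqrt(a(-23, -17) + 4043)) = sqrt(43046 + sqrt(-17*(-23 + 2*(-17)) + 4043)) = sqrt(43046 + sqrt(-17*(-23 - 34) + 4043)) = sqrt(43046 + sqrt(-17*(-57) + 4043)) = sqrt(43046 + sqrt(969 + 4043)) = sqrt(43046 + sqrt(5012)) = sqrt(43046 + 2*sqrt(1253))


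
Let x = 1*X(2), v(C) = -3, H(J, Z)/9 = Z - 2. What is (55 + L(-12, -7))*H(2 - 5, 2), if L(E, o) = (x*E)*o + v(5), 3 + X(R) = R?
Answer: 0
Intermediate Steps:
X(R) = -3 + R
H(J, Z) = -18 + 9*Z (H(J, Z) = 9*(Z - 2) = 9*(-2 + Z) = -18 + 9*Z)
x = -1 (x = 1*(-3 + 2) = 1*(-1) = -1)
L(E, o) = -3 - E*o (L(E, o) = (-E)*o - 3 = -E*o - 3 = -3 - E*o)
(55 + L(-12, -7))*H(2 - 5, 2) = (55 + (-3 - 1*(-12)*(-7)))*(-18 + 9*2) = (55 + (-3 - 84))*(-18 + 18) = (55 - 87)*0 = -32*0 = 0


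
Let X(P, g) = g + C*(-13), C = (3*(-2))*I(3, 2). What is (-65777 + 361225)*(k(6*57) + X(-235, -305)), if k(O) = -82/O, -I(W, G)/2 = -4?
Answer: 16104279584/171 ≈ 9.4177e+7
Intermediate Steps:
I(W, G) = 8 (I(W, G) = -2*(-4) = 8)
C = -48 (C = (3*(-2))*8 = -6*8 = -48)
X(P, g) = 624 + g (X(P, g) = g - 48*(-13) = g + 624 = 624 + g)
(-65777 + 361225)*(k(6*57) + X(-235, -305)) = (-65777 + 361225)*(-82/(6*57) + (624 - 305)) = 295448*(-82/342 + 319) = 295448*(-82*1/342 + 319) = 295448*(-41/171 + 319) = 295448*(54508/171) = 16104279584/171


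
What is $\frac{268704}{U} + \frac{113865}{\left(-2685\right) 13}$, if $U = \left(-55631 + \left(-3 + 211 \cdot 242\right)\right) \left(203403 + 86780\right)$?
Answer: $- \frac{279770321159}{85757491807} \approx -3.2623$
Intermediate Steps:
$U = -1326716676$ ($U = \left(-55631 + \left(-3 + 51062\right)\right) 290183 = \left(-55631 + 51059\right) 290183 = \left(-4572\right) 290183 = -1326716676$)
$\frac{268704}{U} + \frac{113865}{\left(-2685\right) 13} = \frac{268704}{-1326716676} + \frac{113865}{\left(-2685\right) 13} = 268704 \left(- \frac{1}{1326716676}\right) + \frac{113865}{-34905} = - \frac{7464}{36853241} + 113865 \left(- \frac{1}{34905}\right) = - \frac{7464}{36853241} - \frac{7591}{2327} = - \frac{279770321159}{85757491807}$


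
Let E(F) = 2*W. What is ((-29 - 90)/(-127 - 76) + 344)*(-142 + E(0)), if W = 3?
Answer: -1359048/29 ≈ -46864.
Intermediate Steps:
E(F) = 6 (E(F) = 2*3 = 6)
((-29 - 90)/(-127 - 76) + 344)*(-142 + E(0)) = ((-29 - 90)/(-127 - 76) + 344)*(-142 + 6) = (-119/(-203) + 344)*(-136) = (-119*(-1/203) + 344)*(-136) = (17/29 + 344)*(-136) = (9993/29)*(-136) = -1359048/29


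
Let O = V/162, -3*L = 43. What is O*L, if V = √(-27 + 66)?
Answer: -43*√39/486 ≈ -0.55254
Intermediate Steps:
L = -43/3 (L = -⅓*43 = -43/3 ≈ -14.333)
V = √39 ≈ 6.2450
O = √39/162 ≈ 0.038549
O*L = (√39/162)*(-43/3) = -43*√39/486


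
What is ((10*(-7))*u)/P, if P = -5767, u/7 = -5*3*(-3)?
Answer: 22050/5767 ≈ 3.8235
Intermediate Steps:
u = 315 (u = 7*(-5*3*(-3)) = 7*(-15*(-3)) = 7*45 = 315)
((10*(-7))*u)/P = ((10*(-7))*315)/(-5767) = -70*315*(-1/5767) = -22050*(-1/5767) = 22050/5767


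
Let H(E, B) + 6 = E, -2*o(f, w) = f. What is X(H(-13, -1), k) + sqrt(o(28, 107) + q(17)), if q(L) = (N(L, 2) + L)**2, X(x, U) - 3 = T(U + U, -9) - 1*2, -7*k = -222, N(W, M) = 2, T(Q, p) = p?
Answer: -8 + sqrt(347) ≈ 10.628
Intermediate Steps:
o(f, w) = -f/2
H(E, B) = -6 + E
k = 222/7 (k = -1/7*(-222) = 222/7 ≈ 31.714)
X(x, U) = -8 (X(x, U) = 3 + (-9 - 1*2) = 3 + (-9 - 2) = 3 - 11 = -8)
q(L) = (2 + L)**2
X(H(-13, -1), k) + sqrt(o(28, 107) + q(17)) = -8 + sqrt(-1/2*28 + (2 + 17)**2) = -8 + sqrt(-14 + 19**2) = -8 + sqrt(-14 + 361) = -8 + sqrt(347)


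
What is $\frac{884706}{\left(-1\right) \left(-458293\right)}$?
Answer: $\frac{884706}{458293} \approx 1.9304$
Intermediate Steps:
$\frac{884706}{\left(-1\right) \left(-458293\right)} = \frac{884706}{458293}$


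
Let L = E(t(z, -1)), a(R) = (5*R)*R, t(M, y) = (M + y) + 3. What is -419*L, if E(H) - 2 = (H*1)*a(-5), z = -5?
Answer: 156287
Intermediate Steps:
t(M, y) = 3 + M + y
a(R) = 5*R**2
E(H) = 2 + 125*H (E(H) = 2 + (H*1)*(5*(-5)**2) = 2 + H*(5*25) = 2 + H*125 = 2 + 125*H)
L = -373 (L = 2 + 125*(3 - 5 - 1) = 2 + 125*(-3) = 2 - 375 = -373)
-419*L = -419*(-373) = 156287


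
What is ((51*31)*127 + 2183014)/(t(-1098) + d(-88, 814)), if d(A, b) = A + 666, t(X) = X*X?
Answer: 2383801/1206182 ≈ 1.9763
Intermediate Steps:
t(X) = X**2
d(A, b) = 666 + A
((51*31)*127 + 2183014)/(t(-1098) + d(-88, 814)) = ((51*31)*127 + 2183014)/((-1098)**2 + (666 - 88)) = (1581*127 + 2183014)/(1205604 + 578) = (200787 + 2183014)/1206182 = 2383801*(1/1206182) = 2383801/1206182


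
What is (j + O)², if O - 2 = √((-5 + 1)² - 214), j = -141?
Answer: 19123 - 834*I*√22 ≈ 19123.0 - 3911.8*I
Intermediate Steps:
O = 2 + 3*I*√22 (O = 2 + √((-5 + 1)² - 214) = 2 + √((-4)² - 214) = 2 + √(16 - 214) = 2 + √(-198) = 2 + 3*I*√22 ≈ 2.0 + 14.071*I)
(j + O)² = (-141 + (2 + 3*I*√22))² = (-139 + 3*I*√22)²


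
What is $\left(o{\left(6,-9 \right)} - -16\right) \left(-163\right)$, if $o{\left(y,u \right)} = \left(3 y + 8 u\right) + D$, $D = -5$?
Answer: $7009$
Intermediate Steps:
$o{\left(y,u \right)} = -5 + 3 y + 8 u$ ($o{\left(y,u \right)} = \left(3 y + 8 u\right) - 5 = -5 + 3 y + 8 u$)
$\left(o{\left(6,-9 \right)} - -16\right) \left(-163\right) = \left(\left(-5 + 3 \cdot 6 + 8 \left(-9\right)\right) - -16\right) \left(-163\right) = \left(\left(-5 + 18 - 72\right) + 16\right) \left(-163\right) = \left(-59 + 16\right) \left(-163\right) = \left(-43\right) \left(-163\right) = 7009$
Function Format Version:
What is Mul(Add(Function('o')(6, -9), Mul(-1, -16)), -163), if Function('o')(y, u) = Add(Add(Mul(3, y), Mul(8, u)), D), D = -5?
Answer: 7009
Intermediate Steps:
Function('o')(y, u) = Add(-5, Mul(3, y), Mul(8, u)) (Function('o')(y, u) = Add(Add(Mul(3, y), Mul(8, u)), -5) = Add(-5, Mul(3, y), Mul(8, u)))
Mul(Add(Function('o')(6, -9), Mul(-1, -16)), -163) = Mul(Add(Add(-5, Mul(3, 6), Mul(8, -9)), Mul(-1, -16)), -163) = Mul(Add(Add(-5, 18, -72), 16), -163) = Mul(Add(-59, 16), -163) = Mul(-43, -163) = 7009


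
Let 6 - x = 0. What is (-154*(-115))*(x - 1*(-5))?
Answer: 194810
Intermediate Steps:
x = 6 (x = 6 - 1*0 = 6 + 0 = 6)
(-154*(-115))*(x - 1*(-5)) = (-154*(-115))*(6 - 1*(-5)) = 17710*(6 + 5) = 17710*11 = 194810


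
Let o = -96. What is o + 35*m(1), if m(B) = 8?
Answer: 184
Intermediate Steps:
o + 35*m(1) = -96 + 35*8 = -96 + 280 = 184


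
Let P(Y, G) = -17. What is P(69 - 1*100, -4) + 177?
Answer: 160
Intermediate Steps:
P(69 - 1*100, -4) + 177 = -17 + 177 = 160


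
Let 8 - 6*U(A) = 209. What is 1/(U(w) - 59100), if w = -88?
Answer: -2/118267 ≈ -1.6911e-5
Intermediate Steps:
U(A) = -67/2 (U(A) = 4/3 - ⅙*209 = 4/3 - 209/6 = -67/2)
1/(U(w) - 59100) = 1/(-67/2 - 59100) = 1/(-118267/2) = -2/118267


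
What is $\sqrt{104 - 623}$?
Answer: $i \sqrt{519} \approx 22.782 i$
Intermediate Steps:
$\sqrt{104 - 623} = \sqrt{-519} = i \sqrt{519}$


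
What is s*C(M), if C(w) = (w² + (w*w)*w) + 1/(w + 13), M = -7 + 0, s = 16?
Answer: -14104/3 ≈ -4701.3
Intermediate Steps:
M = -7
C(w) = w² + w³ + 1/(13 + w) (C(w) = (w² + w²*w) + 1/(13 + w) = (w² + w³) + 1/(13 + w) = w² + w³ + 1/(13 + w))
s*C(M) = 16*((1 + (-7)⁴ + 13*(-7)² + 14*(-7)³)/(13 - 7)) = 16*((1 + 2401 + 13*49 + 14*(-343))/6) = 16*((1 + 2401 + 637 - 4802)/6) = 16*((⅙)*(-1763)) = 16*(-1763/6) = -14104/3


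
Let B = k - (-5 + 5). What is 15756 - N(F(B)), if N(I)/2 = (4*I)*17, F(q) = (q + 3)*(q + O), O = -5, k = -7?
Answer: 9228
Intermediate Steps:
B = -7 (B = -7 - (-5 + 5) = -7 - 1*0 = -7 + 0 = -7)
F(q) = (-5 + q)*(3 + q) (F(q) = (q + 3)*(q - 5) = (3 + q)*(-5 + q) = (-5 + q)*(3 + q))
N(I) = 136*I (N(I) = 2*((4*I)*17) = 2*(68*I) = 136*I)
15756 - N(F(B)) = 15756 - 136*(-15 + (-7)² - 2*(-7)) = 15756 - 136*(-15 + 49 + 14) = 15756 - 136*48 = 15756 - 1*6528 = 15756 - 6528 = 9228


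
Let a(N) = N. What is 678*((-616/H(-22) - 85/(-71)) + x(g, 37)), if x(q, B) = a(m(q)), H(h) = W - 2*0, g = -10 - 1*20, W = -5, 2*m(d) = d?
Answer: 26330808/355 ≈ 74171.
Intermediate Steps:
m(d) = d/2
g = -30 (g = -10 - 20 = -30)
H(h) = -5 (H(h) = -5 - 2*0 = -5 + 0 = -5)
x(q, B) = q/2
678*((-616/H(-22) - 85/(-71)) + x(g, 37)) = 678*((-616/(-5) - 85/(-71)) + (½)*(-30)) = 678*((-616*(-⅕) - 85*(-1/71)) - 15) = 678*((616/5 + 85/71) - 15) = 678*(44161/355 - 15) = 678*(38836/355) = 26330808/355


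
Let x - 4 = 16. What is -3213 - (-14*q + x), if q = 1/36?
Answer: -58187/18 ≈ -3232.6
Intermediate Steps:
x = 20 (x = 4 + 16 = 20)
q = 1/36 ≈ 0.027778
-3213 - (-14*q + x) = -3213 - (-14*1/36 + 20) = -3213 - (-7/18 + 20) = -3213 - 1*353/18 = -3213 - 353/18 = -58187/18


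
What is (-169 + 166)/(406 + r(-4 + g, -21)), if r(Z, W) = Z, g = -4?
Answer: -3/398 ≈ -0.0075377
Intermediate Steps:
(-169 + 166)/(406 + r(-4 + g, -21)) = (-169 + 166)/(406 + (-4 - 4)) = -3/(406 - 8) = -3/398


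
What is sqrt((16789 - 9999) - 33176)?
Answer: I*sqrt(26386) ≈ 162.44*I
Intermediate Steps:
sqrt((16789 - 9999) - 33176) = sqrt(6790 - 33176) = sqrt(-26386) = I*sqrt(26386)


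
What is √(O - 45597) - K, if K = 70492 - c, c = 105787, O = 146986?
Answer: 35295 + √101389 ≈ 35613.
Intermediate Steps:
K = -35295 (K = 70492 - 1*105787 = 70492 - 105787 = -35295)
√(O - 45597) - K = √(146986 - 45597) - 1*(-35295) = √101389 + 35295 = 35295 + √101389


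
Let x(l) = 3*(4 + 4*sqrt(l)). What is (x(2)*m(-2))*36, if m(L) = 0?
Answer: 0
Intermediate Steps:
x(l) = 12 + 12*sqrt(l)
(x(2)*m(-2))*36 = ((12 + 12*sqrt(2))*0)*36 = 0*36 = 0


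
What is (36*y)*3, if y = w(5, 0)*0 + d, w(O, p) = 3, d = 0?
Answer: 0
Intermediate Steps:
y = 0 (y = 3*0 + 0 = 0 + 0 = 0)
(36*y)*3 = (36*0)*3 = 0*3 = 0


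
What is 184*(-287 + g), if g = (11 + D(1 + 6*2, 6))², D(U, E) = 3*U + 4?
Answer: 483736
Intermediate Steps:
D(U, E) = 4 + 3*U
g = 2916 (g = (11 + (4 + 3*(1 + 6*2)))² = (11 + (4 + 3*(1 + 12)))² = (11 + (4 + 3*13))² = (11 + (4 + 39))² = (11 + 43)² = 54² = 2916)
184*(-287 + g) = 184*(-287 + 2916) = 184*2629 = 483736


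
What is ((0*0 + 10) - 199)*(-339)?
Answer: 64071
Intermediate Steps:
((0*0 + 10) - 199)*(-339) = ((0 + 10) - 199)*(-339) = (10 - 199)*(-339) = -189*(-339) = 64071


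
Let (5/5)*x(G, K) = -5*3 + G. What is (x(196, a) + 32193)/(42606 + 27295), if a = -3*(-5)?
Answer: 32374/69901 ≈ 0.46314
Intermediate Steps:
a = 15
x(G, K) = -15 + G (x(G, K) = -5*3 + G = -15 + G)
(x(196, a) + 32193)/(42606 + 27295) = ((-15 + 196) + 32193)/(42606 + 27295) = (181 + 32193)/69901 = 32374*(1/69901) = 32374/69901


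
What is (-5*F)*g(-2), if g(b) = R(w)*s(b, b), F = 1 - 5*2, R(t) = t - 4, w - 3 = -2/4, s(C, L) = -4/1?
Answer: 270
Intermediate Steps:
s(C, L) = -4 (s(C, L) = -4*1 = -4)
w = 5/2 (w = 3 - 2/4 = 3 - 2*¼ = 3 - ½ = 5/2 ≈ 2.5000)
R(t) = -4 + t
F = -9 (F = 1 - 1*10 = 1 - 10 = -9)
g(b) = 6 (g(b) = (-4 + 5/2)*(-4) = -3/2*(-4) = 6)
(-5*F)*g(-2) = -5*(-9)*6 = 45*6 = 270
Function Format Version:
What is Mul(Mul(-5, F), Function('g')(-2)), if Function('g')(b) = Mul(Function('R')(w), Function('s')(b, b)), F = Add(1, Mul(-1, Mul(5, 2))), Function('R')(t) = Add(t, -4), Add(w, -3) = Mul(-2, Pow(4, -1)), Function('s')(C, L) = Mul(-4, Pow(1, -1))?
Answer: 270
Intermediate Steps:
Function('s')(C, L) = -4 (Function('s')(C, L) = Mul(-4, 1) = -4)
w = Rational(5, 2) (w = Add(3, Mul(-2, Pow(4, -1))) = Add(3, Mul(-2, Rational(1, 4))) = Add(3, Rational(-1, 2)) = Rational(5, 2) ≈ 2.5000)
Function('R')(t) = Add(-4, t)
F = -9 (F = Add(1, Mul(-1, 10)) = Add(1, -10) = -9)
Function('g')(b) = 6 (Function('g')(b) = Mul(Add(-4, Rational(5, 2)), -4) = Mul(Rational(-3, 2), -4) = 6)
Mul(Mul(-5, F), Function('g')(-2)) = Mul(Mul(-5, -9), 6) = Mul(45, 6) = 270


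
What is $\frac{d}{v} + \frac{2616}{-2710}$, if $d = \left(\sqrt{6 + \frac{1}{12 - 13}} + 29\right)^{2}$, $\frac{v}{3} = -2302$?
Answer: $- \frac{1696563}{1559605} - \frac{29 \sqrt{5}}{3453} \approx -1.1066$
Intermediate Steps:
$v = -6906$ ($v = 3 \left(-2302\right) = -6906$)
$d = \left(29 + \sqrt{5}\right)^{2}$ ($d = \left(\sqrt{6 + \frac{1}{-1}} + 29\right)^{2} = \left(\sqrt{6 - 1} + 29\right)^{2} = \left(\sqrt{5} + 29\right)^{2} = \left(29 + \sqrt{5}\right)^{2} \approx 975.69$)
$\frac{d}{v} + \frac{2616}{-2710} = \frac{\left(29 + \sqrt{5}\right)^{2}}{-6906} + \frac{2616}{-2710} = \left(29 + \sqrt{5}\right)^{2} \left(- \frac{1}{6906}\right) + 2616 \left(- \frac{1}{2710}\right) = - \frac{\left(29 + \sqrt{5}\right)^{2}}{6906} - \frac{1308}{1355} = - \frac{1308}{1355} - \frac{\left(29 + \sqrt{5}\right)^{2}}{6906}$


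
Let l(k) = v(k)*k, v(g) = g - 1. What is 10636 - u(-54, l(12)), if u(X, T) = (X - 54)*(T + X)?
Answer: 19060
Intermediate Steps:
v(g) = -1 + g
l(k) = k*(-1 + k) (l(k) = (-1 + k)*k = k*(-1 + k))
u(X, T) = (-54 + X)*(T + X)
10636 - u(-54, l(12)) = 10636 - ((-54)² - 648*(-1 + 12) - 54*(-54) + (12*(-1 + 12))*(-54)) = 10636 - (2916 - 648*11 + 2916 + (12*11)*(-54)) = 10636 - (2916 - 54*132 + 2916 + 132*(-54)) = 10636 - (2916 - 7128 + 2916 - 7128) = 10636 - 1*(-8424) = 10636 + 8424 = 19060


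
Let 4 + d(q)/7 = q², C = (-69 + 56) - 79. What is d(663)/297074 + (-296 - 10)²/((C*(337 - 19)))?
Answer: 1295886967/181066603 ≈ 7.1570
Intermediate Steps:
C = -92 (C = -13 - 79 = -92)
d(q) = -28 + 7*q²
d(663)/297074 + (-296 - 10)²/((C*(337 - 19))) = (-28 + 7*663²)/297074 + (-296 - 10)²/((-92*(337 - 19))) = (-28 + 7*439569)*(1/297074) + (-306)²/((-92*318)) = (-28 + 3076983)*(1/297074) + 93636/(-29256) = 3076955*(1/297074) + 93636*(-1/29256) = 3076955/297074 - 7803/2438 = 1295886967/181066603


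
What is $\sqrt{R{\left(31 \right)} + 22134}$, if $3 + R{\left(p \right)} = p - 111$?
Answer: $\sqrt{22051} \approx 148.5$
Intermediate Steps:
$R{\left(p \right)} = -114 + p$ ($R{\left(p \right)} = -3 + \left(p - 111\right) = -3 + \left(-111 + p\right) = -114 + p$)
$\sqrt{R{\left(31 \right)} + 22134} = \sqrt{\left(-114 + 31\right) + 22134} = \sqrt{-83 + 22134} = \sqrt{22051}$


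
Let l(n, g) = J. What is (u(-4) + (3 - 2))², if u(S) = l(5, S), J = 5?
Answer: 36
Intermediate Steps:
l(n, g) = 5
u(S) = 5
(u(-4) + (3 - 2))² = (5 + (3 - 2))² = (5 + 1)² = 6² = 36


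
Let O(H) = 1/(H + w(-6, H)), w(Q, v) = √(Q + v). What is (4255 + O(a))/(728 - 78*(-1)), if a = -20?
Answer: 906305/171678 - I*√26/343356 ≈ 5.2791 - 1.4851e-5*I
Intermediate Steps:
O(H) = 1/(H + √(-6 + H))
(4255 + O(a))/(728 - 78*(-1)) = (4255 + 1/(-20 + √(-6 - 20)))/(728 - 78*(-1)) = (4255 + 1/(-20 + √(-26)))/(728 + 78) = (4255 + 1/(-20 + I*√26))/806 = (4255 + 1/(-20 + I*√26))*(1/806) = 4255/806 + 1/(806*(-20 + I*√26))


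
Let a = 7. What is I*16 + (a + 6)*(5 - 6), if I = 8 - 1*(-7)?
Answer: 227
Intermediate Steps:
I = 15 (I = 8 + 7 = 15)
I*16 + (a + 6)*(5 - 6) = 15*16 + (7 + 6)*(5 - 6) = 240 + 13*(-1) = 240 - 13 = 227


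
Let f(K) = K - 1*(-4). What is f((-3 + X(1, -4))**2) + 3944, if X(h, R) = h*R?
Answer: 3997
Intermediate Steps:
X(h, R) = R*h
f(K) = 4 + K (f(K) = K + 4 = 4 + K)
f((-3 + X(1, -4))**2) + 3944 = (4 + (-3 - 4*1)**2) + 3944 = (4 + (-3 - 4)**2) + 3944 = (4 + (-7)**2) + 3944 = (4 + 49) + 3944 = 53 + 3944 = 3997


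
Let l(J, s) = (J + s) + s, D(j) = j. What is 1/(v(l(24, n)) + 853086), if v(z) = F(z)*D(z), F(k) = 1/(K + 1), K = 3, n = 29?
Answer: 2/1706213 ≈ 1.1722e-6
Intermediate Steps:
l(J, s) = J + 2*s
F(k) = 1/4 (F(k) = 1/(3 + 1) = 1/4)
v(z) = z/4
1/(v(l(24, n)) + 853086) = 1/((24 + 2*29)/4 + 853086) = 1/((24 + 58)/4 + 853086) = 1/((1/4)*82 + 853086) = 1/(41/2 + 853086) = 1/(1706213/2) = 2/1706213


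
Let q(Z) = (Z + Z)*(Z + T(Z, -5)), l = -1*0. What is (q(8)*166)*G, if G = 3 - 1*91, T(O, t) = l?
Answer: -1869824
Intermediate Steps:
l = 0
T(O, t) = 0
G = -88 (G = 3 - 91 = -88)
q(Z) = 2*Z² (q(Z) = (Z + Z)*(Z + 0) = (2*Z)*Z = 2*Z²)
(q(8)*166)*G = ((2*8²)*166)*(-88) = ((2*64)*166)*(-88) = (128*166)*(-88) = 21248*(-88) = -1869824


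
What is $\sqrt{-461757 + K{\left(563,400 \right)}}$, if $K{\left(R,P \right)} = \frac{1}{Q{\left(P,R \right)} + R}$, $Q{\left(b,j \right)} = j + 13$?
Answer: $\frac{i \sqrt{599047051858}}{1139} \approx 679.53 i$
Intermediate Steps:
$Q{\left(b,j \right)} = 13 + j$
$K{\left(R,P \right)} = \frac{1}{13 + 2 R}$ ($K{\left(R,P \right)} = \frac{1}{\left(13 + R\right) + R} = \frac{1}{13 + 2 R}$)
$\sqrt{-461757 + K{\left(563,400 \right)}} = \sqrt{-461757 + \frac{1}{13 + 2 \cdot 563}} = \sqrt{-461757 + \frac{1}{13 + 1126}} = \sqrt{-461757 + \frac{1}{1139}} = \sqrt{- \frac{525941222}{1139}} = \frac{i \sqrt{599047051858}}{1139}$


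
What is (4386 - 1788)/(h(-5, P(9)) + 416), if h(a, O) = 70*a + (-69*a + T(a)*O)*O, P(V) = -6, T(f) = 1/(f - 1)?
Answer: -433/335 ≈ -1.2925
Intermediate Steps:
T(f) = 1/(-1 + f)
h(a, O) = 70*a + O*(-69*a + O/(-1 + a)) (h(a, O) = 70*a + (-69*a + O/(-1 + a))*O = 70*a + O*(-69*a + O/(-1 + a)))
(4386 - 1788)/(h(-5, P(9)) + 416) = (4386 - 1788)/(((-6)² - 5*(-1 - 5)*(70 - 69*(-6)))/(-1 - 5) + 416) = 2598/((36 - 5*(-6)*(70 + 414))/(-6) + 416) = 2598/(-(36 - 5*(-6)*484)/6 + 416) = 2598/(-(36 + 14520)/6 + 416) = 2598/(-⅙*14556 + 416) = 2598/(-2426 + 416) = 2598/(-2010) = 2598*(-1/2010) = -433/335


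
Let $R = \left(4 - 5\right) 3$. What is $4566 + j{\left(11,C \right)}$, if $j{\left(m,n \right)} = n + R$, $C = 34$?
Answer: $4597$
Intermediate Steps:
$R = -3$ ($R = \left(-1\right) 3 = -3$)
$j{\left(m,n \right)} = -3 + n$ ($j{\left(m,n \right)} = n - 3 = -3 + n$)
$4566 + j{\left(11,C \right)} = 4566 + \left(-3 + 34\right) = 4566 + 31 = 4597$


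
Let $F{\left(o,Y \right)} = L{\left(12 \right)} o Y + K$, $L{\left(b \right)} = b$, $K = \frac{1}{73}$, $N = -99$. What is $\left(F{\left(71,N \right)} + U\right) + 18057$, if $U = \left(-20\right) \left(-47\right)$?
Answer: $- \frac{4770622}{73} \approx -65351.0$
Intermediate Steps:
$K = \frac{1}{73} \approx 0.013699$
$U = 940$
$F{\left(o,Y \right)} = \frac{1}{73} + 12 Y o$ ($F{\left(o,Y \right)} = 12 o Y + \frac{1}{73} = 12 Y o + \frac{1}{73} = \frac{1}{73} + 12 Y o$)
$\left(F{\left(71,N \right)} + U\right) + 18057 = \left(\left(\frac{1}{73} + 12 \left(-99\right) 71\right) + 940\right) + 18057 = \left(\left(\frac{1}{73} - 84348\right) + 940\right) + 18057 = \left(- \frac{6157403}{73} + 940\right) + 18057 = - \frac{6088783}{73} + 18057 = - \frac{4770622}{73}$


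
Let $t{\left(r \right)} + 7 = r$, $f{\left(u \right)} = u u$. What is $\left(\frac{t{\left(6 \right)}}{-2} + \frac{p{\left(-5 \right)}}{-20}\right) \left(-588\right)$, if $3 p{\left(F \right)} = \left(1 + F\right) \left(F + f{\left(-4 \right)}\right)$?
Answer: $- \frac{3626}{5} \approx -725.2$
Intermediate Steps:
$f{\left(u \right)} = u^{2}$
$t{\left(r \right)} = -7 + r$
$p{\left(F \right)} = \frac{\left(1 + F\right) \left(16 + F\right)}{3}$ ($p{\left(F \right)} = \frac{\left(1 + F\right) \left(F + \left(-4\right)^{2}\right)}{3} = \frac{\left(1 + F\right) \left(F + 16\right)}{3} = \frac{\left(1 + F\right) \left(16 + F\right)}{3}$)
$\left(\frac{t{\left(6 \right)}}{-2} + \frac{p{\left(-5 \right)}}{-20}\right) \left(-588\right) = \left(\frac{-7 + 6}{-2} + \frac{\frac{16}{3} + \frac{\left(-5\right)^{2}}{3} + \frac{17}{3} \left(-5\right)}{-20}\right) \left(-588\right) = \left(\left(-1\right) \left(- \frac{1}{2}\right) + \left(\frac{16}{3} + \frac{1}{3} \cdot 25 - \frac{85}{3}\right) \left(- \frac{1}{20}\right)\right) \left(-588\right) = \left(\frac{1}{2} + \left(\frac{16}{3} + \frac{25}{3} - \frac{85}{3}\right) \left(- \frac{1}{20}\right)\right) \left(-588\right) = \left(\frac{1}{2} - - \frac{11}{15}\right) \left(-588\right) = \left(\frac{1}{2} + \frac{11}{15}\right) \left(-588\right) = \frac{37}{30} \left(-588\right) = - \frac{3626}{5}$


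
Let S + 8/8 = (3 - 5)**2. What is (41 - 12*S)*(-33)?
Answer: -165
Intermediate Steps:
S = 3 (S = -1 + (3 - 5)**2 = -1 + (-2)**2 = -1 + 4 = 3)
(41 - 12*S)*(-33) = (41 - 12*3)*(-33) = (41 - 36)*(-33) = 5*(-33) = -165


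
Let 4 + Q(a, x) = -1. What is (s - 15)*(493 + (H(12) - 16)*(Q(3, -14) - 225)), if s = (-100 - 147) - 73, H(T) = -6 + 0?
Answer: -1860255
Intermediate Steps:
Q(a, x) = -5 (Q(a, x) = -4 - 1 = -5)
H(T) = -6
s = -320 (s = -247 - 73 = -320)
(s - 15)*(493 + (H(12) - 16)*(Q(3, -14) - 225)) = (-320 - 15)*(493 + (-6 - 16)*(-5 - 225)) = -335*(493 - 22*(-230)) = -335*(493 + 5060) = -335*5553 = -1860255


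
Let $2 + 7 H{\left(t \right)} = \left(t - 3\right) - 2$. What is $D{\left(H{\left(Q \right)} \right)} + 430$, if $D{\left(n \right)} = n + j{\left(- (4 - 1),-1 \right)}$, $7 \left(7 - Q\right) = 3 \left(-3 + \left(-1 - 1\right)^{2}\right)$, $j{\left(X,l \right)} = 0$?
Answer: $\frac{21067}{49} \approx 429.94$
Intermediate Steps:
$Q = \frac{46}{7}$ ($Q = 7 - \frac{3 \left(-3 + \left(-1 - 1\right)^{2}\right)}{7} = 7 - \frac{3 \left(-3 + \left(-2\right)^{2}\right)}{7} = 7 - \frac{3 \left(-3 + 4\right)}{7} = 7 - \frac{3 \cdot 1}{7} = 7 - \frac{3}{7} = \frac{46}{7} \approx 6.5714$)
$H{\left(t \right)} = -1 + \frac{t}{7}$ ($H{\left(t \right)} = - \frac{2}{7} + \frac{\left(t - 3\right) - 2}{7} = - \frac{2}{7} + \frac{\left(-3 + t\right) - 2}{7} = - \frac{2}{7} + \frac{-5 + t}{7} = - \frac{2}{7} + \left(- \frac{5}{7} + \frac{t}{7}\right) = -1 + \frac{t}{7}$)
$D{\left(n \right)} = n$ ($D{\left(n \right)} = n + 0 = n$)
$D{\left(H{\left(Q \right)} \right)} + 430 = \left(-1 + \frac{1}{7} \cdot \frac{46}{7}\right) + 430 = \left(-1 + \frac{46}{49}\right) + 430 = - \frac{3}{49} + 430 = \frac{21067}{49}$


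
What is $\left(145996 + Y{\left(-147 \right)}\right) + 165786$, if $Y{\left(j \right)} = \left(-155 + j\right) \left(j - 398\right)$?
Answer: $476372$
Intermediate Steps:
$Y{\left(j \right)} = \left(-398 + j\right) \left(-155 + j\right)$ ($Y{\left(j \right)} = \left(-155 + j\right) \left(-398 + j\right) = \left(-398 + j\right) \left(-155 + j\right)$)
$\left(145996 + Y{\left(-147 \right)}\right) + 165786 = \left(145996 + \left(61690 + \left(-147\right)^{2} - -81291\right)\right) + 165786 = \left(145996 + \left(61690 + 21609 + 81291\right)\right) + 165786 = \left(145996 + 164590\right) + 165786 = 310586 + 165786 = 476372$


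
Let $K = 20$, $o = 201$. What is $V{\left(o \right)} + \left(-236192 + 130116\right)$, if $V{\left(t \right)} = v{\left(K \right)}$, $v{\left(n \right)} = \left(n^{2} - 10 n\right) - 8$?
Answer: $-105884$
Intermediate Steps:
$v{\left(n \right)} = -8 + n^{2} - 10 n$
$V{\left(t \right)} = 192$ ($V{\left(t \right)} = -8 + 20^{2} - 200 = -8 + 400 - 200 = 192$)
$V{\left(o \right)} + \left(-236192 + 130116\right) = 192 + \left(-236192 + 130116\right) = 192 - 106076 = -105884$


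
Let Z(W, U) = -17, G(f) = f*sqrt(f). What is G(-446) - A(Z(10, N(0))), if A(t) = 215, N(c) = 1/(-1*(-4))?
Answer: -215 - 446*I*sqrt(446) ≈ -215.0 - 9419.0*I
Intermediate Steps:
N(c) = 1/4
G(f) = f**(3/2)
G(-446) - A(Z(10, N(0))) = (-446)**(3/2) - 1*215 = -446*I*sqrt(446) - 215 = -215 - 446*I*sqrt(446)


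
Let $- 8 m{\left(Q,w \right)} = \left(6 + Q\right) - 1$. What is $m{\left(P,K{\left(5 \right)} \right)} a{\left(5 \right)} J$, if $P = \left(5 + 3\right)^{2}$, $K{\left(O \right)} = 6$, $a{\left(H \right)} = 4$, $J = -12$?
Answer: $414$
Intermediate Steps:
$P = 64$ ($P = 8^{2} = 64$)
$m{\left(Q,w \right)} = - \frac{5}{8} - \frac{Q}{8}$ ($m{\left(Q,w \right)} = - \frac{\left(6 + Q\right) - 1}{8} = - \frac{5 + Q}{8} = - \frac{5}{8} - \frac{Q}{8}$)
$m{\left(P,K{\left(5 \right)} \right)} a{\left(5 \right)} J = \left(- \frac{5}{8} - 8\right) 4 \left(-12\right) = \left(- \frac{69}{8}\right) 4 \left(-12\right) = \left(- \frac{69}{2}\right) \left(-12\right) = 414$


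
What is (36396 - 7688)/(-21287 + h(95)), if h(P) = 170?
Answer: -28708/21117 ≈ -1.3595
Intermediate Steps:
(36396 - 7688)/(-21287 + h(95)) = (36396 - 7688)/(-21287 + 170) = 28708/(-21117) = 28708*(-1/21117) = -28708/21117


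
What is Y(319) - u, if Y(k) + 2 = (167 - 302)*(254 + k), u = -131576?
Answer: 54219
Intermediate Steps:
Y(k) = -34292 - 135*k (Y(k) = -2 + (167 - 302)*(254 + k) = -2 - 135*(254 + k) = -2 + (-34290 - 135*k) = -34292 - 135*k)
Y(319) - u = (-34292 - 135*319) - 1*(-131576) = (-34292 - 43065) + 131576 = -77357 + 131576 = 54219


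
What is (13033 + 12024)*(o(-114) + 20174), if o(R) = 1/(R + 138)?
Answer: 12132023089/24 ≈ 5.0550e+8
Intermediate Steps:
o(R) = 1/(138 + R)
(13033 + 12024)*(o(-114) + 20174) = (13033 + 12024)*(1/(138 - 114) + 20174) = 25057*(1/24 + 20174) = 25057*(484177/24) = 12132023089/24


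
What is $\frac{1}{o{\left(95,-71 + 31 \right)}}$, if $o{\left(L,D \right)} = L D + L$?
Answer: $- \frac{1}{3705} \approx -0.00026991$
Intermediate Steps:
$o{\left(L,D \right)} = L + D L$ ($o{\left(L,D \right)} = D L + L = L + D L$)
$\frac{1}{o{\left(95,-71 + 31 \right)}} = \frac{1}{95 \left(1 + \left(-71 + 31\right)\right)} = \frac{1}{95 \left(1 - 40\right)} = \frac{1}{95 \left(-39\right)} = \frac{1}{-3705} = - \frac{1}{3705}$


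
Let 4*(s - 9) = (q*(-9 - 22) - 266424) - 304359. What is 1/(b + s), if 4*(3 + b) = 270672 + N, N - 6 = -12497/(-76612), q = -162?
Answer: -306448/22605047611 ≈ -1.3557e-5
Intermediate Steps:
N = 472169/76612 (N = 6 - 12497/(-76612) = 6 - 12497*(-1/76612) = 6 + 12497/76612 = 472169/76612 ≈ 6.1631)
b = 20736276089/306448 (b = -3 + (270672 + 472169/76612)/4 = -3 + (1/4)*(20737195433/76612) = -3 + 20737195433/306448 = 20736276089/306448 ≈ 67667.)
s = -565725/4 (s = 9 + ((-162*(-9 - 22) - 266424) - 304359)/4 = 9 + ((-162*(-31) - 266424) - 304359)/4 = 9 + ((5022 - 266424) - 304359)/4 = 9 + (-261402 - 304359)/4 = 9 + (1/4)*(-565761) = 9 - 565761/4 = -565725/4 ≈ -1.4143e+5)
1/(b + s) = 1/(20736276089/306448 - 565725/4) = 1/(-22605047611/306448) = -306448/22605047611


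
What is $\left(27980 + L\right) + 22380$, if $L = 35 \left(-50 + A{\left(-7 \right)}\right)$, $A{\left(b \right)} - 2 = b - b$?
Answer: $48680$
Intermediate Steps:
$A{\left(b \right)} = 2$ ($A{\left(b \right)} = 2 + \left(b - b\right) = 2 + 0 = 2$)
$L = -1680$ ($L = 35 \left(-50 + 2\right) = 35 \left(-48\right) = -1680$)
$\left(27980 + L\right) + 22380 = \left(27980 - 1680\right) + 22380 = 26300 + 22380 = 48680$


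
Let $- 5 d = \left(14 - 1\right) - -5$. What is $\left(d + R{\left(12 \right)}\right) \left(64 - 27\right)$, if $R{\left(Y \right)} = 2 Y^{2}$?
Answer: $\frac{52614}{5} \approx 10523.0$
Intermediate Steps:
$d = - \frac{18}{5}$ ($d = - \frac{\left(14 - 1\right) - -5}{5} = - \frac{\left(14 - 1\right) + 5}{5} = - \frac{13 + 5}{5} = \left(- \frac{1}{5}\right) 18 = - \frac{18}{5} \approx -3.6$)
$\left(d + R{\left(12 \right)}\right) \left(64 - 27\right) = \left(- \frac{18}{5} + 2 \cdot 12^{2}\right) \left(64 - 27\right) = \left(- \frac{18}{5} + 2 \cdot 144\right) 37 = \left(- \frac{18}{5} + 288\right) 37 = \frac{1422}{5} \cdot 37 = \frac{52614}{5}$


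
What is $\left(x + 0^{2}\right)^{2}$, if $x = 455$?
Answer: $207025$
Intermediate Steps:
$\left(x + 0^{2}\right)^{2} = \left(455 + 0^{2}\right)^{2} = \left(455 + 0\right)^{2} = 455^{2} = 207025$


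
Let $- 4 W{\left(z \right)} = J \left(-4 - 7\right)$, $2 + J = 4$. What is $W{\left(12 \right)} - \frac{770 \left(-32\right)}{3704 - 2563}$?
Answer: $\frac{8833}{326} \approx 27.095$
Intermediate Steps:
$J = 2$ ($J = -2 + 4 = 2$)
$W{\left(z \right)} = \frac{11}{2}$ ($W{\left(z \right)} = - \frac{2 \left(-4 - 7\right)}{4} = - \frac{2 \left(-11\right)}{4} = \left(- \frac{1}{4}\right) \left(-22\right) = \frac{11}{2}$)
$W{\left(12 \right)} - \frac{770 \left(-32\right)}{3704 - 2563} = \frac{11}{2} - \frac{770 \left(-32\right)}{3704 - 2563} = \frac{11}{2} - - \frac{24640}{3704 - 2563} = \frac{11}{2} - - \frac{24640}{1141} = \frac{11}{2} - \left(-24640\right) \frac{1}{1141} = \frac{11}{2} - - \frac{3520}{163} = \frac{11}{2} + \frac{3520}{163} = \frac{8833}{326}$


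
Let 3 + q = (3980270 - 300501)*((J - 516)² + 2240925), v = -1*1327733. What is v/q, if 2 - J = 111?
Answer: -1327733/9683496111947 ≈ -1.3711e-7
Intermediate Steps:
J = -109 (J = 2 - 1*111 = 2 - 111 = -109)
v = -1327733
q = 9683496111947 (q = -3 + (3980270 - 300501)*((-109 - 516)² + 2240925) = -3 + 3679769*((-625)² + 2240925) = -3 + 3679769*(390625 + 2240925) = -3 + 3679769*2631550 = -3 + 9683496111950 = 9683496111947)
v/q = -1327733/9683496111947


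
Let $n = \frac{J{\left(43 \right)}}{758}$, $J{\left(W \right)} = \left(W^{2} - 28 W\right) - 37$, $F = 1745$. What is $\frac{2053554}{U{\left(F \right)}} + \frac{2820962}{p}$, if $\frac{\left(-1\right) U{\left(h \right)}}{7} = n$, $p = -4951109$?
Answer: $- \frac{1926719558021215}{5267979976} \approx -3.6574 \cdot 10^{5}$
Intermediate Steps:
$J{\left(W \right)} = -37 + W^{2} - 28 W$
$n = \frac{304}{379}$ ($n = \frac{-37 + 43^{2} - 1204}{758} = \left(-37 + 1849 - 1204\right) \frac{1}{758} = 608 \cdot \frac{1}{758} = \frac{304}{379} \approx 0.80211$)
$U{\left(h \right)} = - \frac{2128}{379}$ ($U{\left(h \right)} = \left(-7\right) \frac{304}{379} = - \frac{2128}{379}$)
$\frac{2053554}{U{\left(F \right)}} + \frac{2820962}{p} = \frac{2053554}{- \frac{2128}{379}} + \frac{2820962}{-4951109} = 2053554 \left(- \frac{379}{2128}\right) + 2820962 \left(- \frac{1}{4951109}\right) = - \frac{389148483}{1064} - \frac{2820962}{4951109} = - \frac{1926719558021215}{5267979976}$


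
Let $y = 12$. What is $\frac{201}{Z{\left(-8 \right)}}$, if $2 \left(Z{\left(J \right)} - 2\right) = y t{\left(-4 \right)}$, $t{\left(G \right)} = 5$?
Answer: $\frac{201}{32} \approx 6.2813$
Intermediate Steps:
$Z{\left(J \right)} = 32$ ($Z{\left(J \right)} = 2 + \frac{12 \cdot 5}{2} = 2 + \frac{1}{2} \cdot 60 = 2 + 30 = 32$)
$\frac{201}{Z{\left(-8 \right)}} = \frac{201}{32}$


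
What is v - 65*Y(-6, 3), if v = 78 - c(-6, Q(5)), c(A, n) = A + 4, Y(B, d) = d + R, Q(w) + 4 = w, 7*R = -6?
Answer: -415/7 ≈ -59.286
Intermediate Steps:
R = -6/7 (R = (⅐)*(-6) = -6/7 ≈ -0.85714)
Q(w) = -4 + w
Y(B, d) = -6/7 + d (Y(B, d) = d - 6/7 = -6/7 + d)
c(A, n) = 4 + A
v = 80 (v = 78 - (4 - 6) = 78 - 1*(-2) = 78 + 2 = 80)
v - 65*Y(-6, 3) = 80 - 65*(-6/7 + 3) = 80 - 65*15/7 = 80 - 975/7 = -415/7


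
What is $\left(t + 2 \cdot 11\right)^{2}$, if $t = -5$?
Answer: $289$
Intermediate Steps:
$\left(t + 2 \cdot 11\right)^{2} = \left(-5 + 2 \cdot 11\right)^{2} = \left(-5 + 22\right)^{2} = 17^{2} = 289$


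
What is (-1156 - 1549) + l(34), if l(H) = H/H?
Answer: -2704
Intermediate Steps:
l(H) = 1
(-1156 - 1549) + l(34) = (-1156 - 1549) + 1 = -2705 + 1 = -2704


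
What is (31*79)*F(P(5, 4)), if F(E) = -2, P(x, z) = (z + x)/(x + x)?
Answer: -4898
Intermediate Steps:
P(x, z) = (x + z)/(2*x) (P(x, z) = (x + z)/((2*x)) = (x + z)*(1/(2*x)) = (x + z)/(2*x))
(31*79)*F(P(5, 4)) = (31*79)*(-2) = 2449*(-2) = -4898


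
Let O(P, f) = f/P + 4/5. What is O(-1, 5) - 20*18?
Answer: -1821/5 ≈ -364.20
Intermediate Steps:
O(P, f) = 4/5 + f/P (O(P, f) = f/P + 4*(1/5) = f/P + 4/5 = 4/5 + f/P)
O(-1, 5) - 20*18 = (4/5 + 5/(-1)) - 20*18 = (4/5 + 5*(-1)) - 360 = (4/5 - 5) - 360 = -21/5 - 360 = -1821/5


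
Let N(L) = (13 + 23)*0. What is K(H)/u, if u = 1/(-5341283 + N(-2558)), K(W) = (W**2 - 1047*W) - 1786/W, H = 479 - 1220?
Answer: -275992136582198/39 ≈ -7.0767e+12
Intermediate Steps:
N(L) = 0 (N(L) = 36*0 = 0)
H = -741
K(W) = W**2 - 1786/W - 1047*W
u = -1/5341283 (u = 1/(-5341283 + 0) = 1/(-5341283) = -1/5341283 ≈ -1.8722e-7)
K(H)/u = ((-1786 + (-741)**2*(-1047 - 741))/(-741))/(-1/5341283) = -(-1786 + 549081*(-1788))/741*(-5341283) = -(-1786 - 981756828)/741*(-5341283) = -1/741*(-981758614)*(-5341283) = (51671506/39)*(-5341283) = -275992136582198/39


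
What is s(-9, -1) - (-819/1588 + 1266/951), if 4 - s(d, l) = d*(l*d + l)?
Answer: 37847583/503396 ≈ 75.185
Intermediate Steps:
s(d, l) = 4 - d*(l + d*l) (s(d, l) = 4 - d*(l*d + l) = 4 - d*(d*l + l) = 4 - d*(l + d*l))
s(-9, -1) - (-819/1588 + 1266/951) = (4 - 1*(-9)*(-1) - 1*(-1)*(-9)**2) - (-819/1588 + 1266/951) = (4 - 9 - 1*(-1)*81) - (-819*1/1588 + 1266*(1/951)) = (4 - 9 + 81) - (-819/1588 + 422/317) = 76 - 1*410513/503396 = 76 - 410513/503396 = 37847583/503396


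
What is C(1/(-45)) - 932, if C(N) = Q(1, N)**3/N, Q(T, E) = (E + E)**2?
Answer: -171980212564/184528125 ≈ -932.00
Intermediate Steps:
Q(T, E) = 4*E**2 (Q(T, E) = (2*E)**2 = 4*E**2)
C(N) = 64*N**5 (C(N) = (4*N**2)**3/N = (64*N**6)/N = 64*N**5)
C(1/(-45)) - 932 = 64*(1/(-45))**5 - 932 = 64*(-1/45)**5 - 932 = 64*(-1/184528125) - 932 = -64/184528125 - 932 = -171980212564/184528125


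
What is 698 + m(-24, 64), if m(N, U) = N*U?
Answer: -838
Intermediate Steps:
698 + m(-24, 64) = 698 - 24*64 = 698 - 1536 = -838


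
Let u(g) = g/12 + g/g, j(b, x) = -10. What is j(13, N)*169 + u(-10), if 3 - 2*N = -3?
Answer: -10139/6 ≈ -1689.8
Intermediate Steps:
N = 3 (N = 3/2 - ½*(-3) = 3/2 + 3/2 = 3)
u(g) = 1 + g/12 (u(g) = g*(1/12) + 1 = g/12 + 1 = 1 + g/12)
j(13, N)*169 + u(-10) = -10*169 + (1 + (1/12)*(-10)) = -1690 + (1 - ⅚) = -1690 + ⅙ = -10139/6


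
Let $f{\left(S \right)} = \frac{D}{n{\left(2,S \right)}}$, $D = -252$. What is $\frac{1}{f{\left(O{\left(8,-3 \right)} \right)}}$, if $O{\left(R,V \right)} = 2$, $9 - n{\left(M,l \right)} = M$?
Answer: $- \frac{1}{36} \approx -0.027778$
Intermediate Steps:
$n{\left(M,l \right)} = 9 - M$
$f{\left(S \right)} = -36$ ($f{\left(S \right)} = - \frac{252}{9 - 2} = - \frac{252}{7} = \left(-252\right) \frac{1}{7} = -36$)
$\frac{1}{f{\left(O{\left(8,-3 \right)} \right)}} = \frac{1}{-36} = - \frac{1}{36}$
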